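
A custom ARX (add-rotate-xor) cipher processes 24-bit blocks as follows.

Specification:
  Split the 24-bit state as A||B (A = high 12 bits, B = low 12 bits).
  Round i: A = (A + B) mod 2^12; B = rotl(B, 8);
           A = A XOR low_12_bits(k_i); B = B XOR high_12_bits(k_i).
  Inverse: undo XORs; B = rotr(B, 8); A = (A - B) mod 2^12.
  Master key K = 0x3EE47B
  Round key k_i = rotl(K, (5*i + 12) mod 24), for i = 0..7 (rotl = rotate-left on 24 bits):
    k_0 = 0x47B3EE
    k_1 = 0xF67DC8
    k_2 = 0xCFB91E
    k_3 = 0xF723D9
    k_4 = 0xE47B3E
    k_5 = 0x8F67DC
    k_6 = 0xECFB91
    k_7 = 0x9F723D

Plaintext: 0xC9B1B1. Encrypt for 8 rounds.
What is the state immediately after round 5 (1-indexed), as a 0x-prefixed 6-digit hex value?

0x2E8C3D

s_0 = plaintext = 0xC9B1B1
s_1 = Round(s_0, k_0) = 0xDA2560
s_2 = Round(s_1, k_1) = 0xECAF31
s_3 = Round(s_2, k_2) = 0x4E5D08
s_4 = Round(s_3, k_3) = 0x2347A2
s_5 = Round(s_4, k_4) = 0x2E8C3D
s_6 = Round(s_5, k_5) = 0x8F9535
s_7 = Round(s_6, k_6) = 0x5BFB9C
s_8 = Round(s_7, k_7) = 0x36654E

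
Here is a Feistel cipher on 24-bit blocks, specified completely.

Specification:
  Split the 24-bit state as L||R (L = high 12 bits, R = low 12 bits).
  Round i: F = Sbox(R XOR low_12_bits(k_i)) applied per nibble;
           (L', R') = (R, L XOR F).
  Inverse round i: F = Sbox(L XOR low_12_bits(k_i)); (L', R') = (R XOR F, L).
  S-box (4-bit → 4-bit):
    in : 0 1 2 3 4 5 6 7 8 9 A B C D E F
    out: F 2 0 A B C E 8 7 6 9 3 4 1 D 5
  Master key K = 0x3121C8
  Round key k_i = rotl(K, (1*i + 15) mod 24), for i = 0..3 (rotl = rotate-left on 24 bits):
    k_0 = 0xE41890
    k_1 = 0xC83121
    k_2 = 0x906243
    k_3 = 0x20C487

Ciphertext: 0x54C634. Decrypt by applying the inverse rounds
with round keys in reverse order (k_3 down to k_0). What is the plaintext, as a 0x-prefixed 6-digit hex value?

s_0 = ciphertext = 0x54C634
s_1 = InvRound(s_0, k_3) = 0x47754C
s_2 = InvRound(s_1, k_2) = 0xBE7477
s_3 = InvRound(s_2, k_1) = 0xD39BE7
s_4 = InvRound(s_3, k_0) = 0x771D39

0x771D39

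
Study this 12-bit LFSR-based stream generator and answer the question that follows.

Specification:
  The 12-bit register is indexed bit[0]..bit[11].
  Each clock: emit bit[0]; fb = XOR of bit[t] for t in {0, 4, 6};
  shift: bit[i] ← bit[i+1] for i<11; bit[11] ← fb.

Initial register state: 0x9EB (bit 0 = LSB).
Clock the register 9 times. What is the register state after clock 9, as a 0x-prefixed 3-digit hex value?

reg_0 = 0x9EB
clock 1: out=1, reg = 0x4F5
clock 2: out=1, reg = 0xA7A
clock 3: out=0, reg = 0x53D
clock 4: out=1, reg = 0x29E
clock 5: out=0, reg = 0x94F
clock 6: out=1, reg = 0x4A7
clock 7: out=1, reg = 0xA53
clock 8: out=1, reg = 0xD29
clock 9: out=1, reg = 0xE94

0xE94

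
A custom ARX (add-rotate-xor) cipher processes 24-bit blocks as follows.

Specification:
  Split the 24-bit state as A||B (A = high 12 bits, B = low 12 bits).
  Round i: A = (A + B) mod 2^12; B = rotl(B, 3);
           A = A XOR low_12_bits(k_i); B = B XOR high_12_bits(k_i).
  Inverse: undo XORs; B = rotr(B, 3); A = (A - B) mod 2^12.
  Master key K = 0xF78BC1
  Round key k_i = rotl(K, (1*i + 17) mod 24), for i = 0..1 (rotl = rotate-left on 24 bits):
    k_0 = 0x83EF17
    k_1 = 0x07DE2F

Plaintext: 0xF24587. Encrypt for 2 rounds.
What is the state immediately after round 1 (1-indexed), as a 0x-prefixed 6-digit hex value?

s_0 = plaintext = 0xF24587
s_1 = Round(s_0, k_0) = 0xBBC404
s_2 = Round(s_1, k_1) = 0x1EF05F

0xBBC404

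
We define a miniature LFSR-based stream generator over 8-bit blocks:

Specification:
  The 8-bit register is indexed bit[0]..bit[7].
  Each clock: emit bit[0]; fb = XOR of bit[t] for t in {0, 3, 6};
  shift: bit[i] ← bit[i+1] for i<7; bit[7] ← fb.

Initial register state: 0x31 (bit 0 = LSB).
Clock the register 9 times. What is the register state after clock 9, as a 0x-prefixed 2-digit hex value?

0x5D

reg_0 = 0x31
clock 1: out=1, reg = 0x98
clock 2: out=0, reg = 0xCC
clock 3: out=0, reg = 0x66
clock 4: out=0, reg = 0xB3
clock 5: out=1, reg = 0xD9
clock 6: out=1, reg = 0xEC
clock 7: out=0, reg = 0x76
clock 8: out=0, reg = 0xBB
clock 9: out=1, reg = 0x5D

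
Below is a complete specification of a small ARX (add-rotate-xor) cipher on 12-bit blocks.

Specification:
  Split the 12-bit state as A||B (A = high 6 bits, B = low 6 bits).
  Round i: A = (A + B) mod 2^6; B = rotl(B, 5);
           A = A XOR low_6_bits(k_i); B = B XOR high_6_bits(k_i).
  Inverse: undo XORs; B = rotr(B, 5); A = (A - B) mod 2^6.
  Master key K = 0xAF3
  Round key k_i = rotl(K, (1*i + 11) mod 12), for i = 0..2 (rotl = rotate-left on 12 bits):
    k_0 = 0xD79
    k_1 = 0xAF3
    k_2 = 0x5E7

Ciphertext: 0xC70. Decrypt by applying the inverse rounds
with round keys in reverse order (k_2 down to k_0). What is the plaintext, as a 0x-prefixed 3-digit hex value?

s_0 = ciphertext = 0xC70
s_1 = InvRound(s_0, k_2) = 0x1CF
s_2 = InvRound(s_1, k_1) = 0xAC9
s_3 = InvRound(s_2, k_0) = 0x679

0x679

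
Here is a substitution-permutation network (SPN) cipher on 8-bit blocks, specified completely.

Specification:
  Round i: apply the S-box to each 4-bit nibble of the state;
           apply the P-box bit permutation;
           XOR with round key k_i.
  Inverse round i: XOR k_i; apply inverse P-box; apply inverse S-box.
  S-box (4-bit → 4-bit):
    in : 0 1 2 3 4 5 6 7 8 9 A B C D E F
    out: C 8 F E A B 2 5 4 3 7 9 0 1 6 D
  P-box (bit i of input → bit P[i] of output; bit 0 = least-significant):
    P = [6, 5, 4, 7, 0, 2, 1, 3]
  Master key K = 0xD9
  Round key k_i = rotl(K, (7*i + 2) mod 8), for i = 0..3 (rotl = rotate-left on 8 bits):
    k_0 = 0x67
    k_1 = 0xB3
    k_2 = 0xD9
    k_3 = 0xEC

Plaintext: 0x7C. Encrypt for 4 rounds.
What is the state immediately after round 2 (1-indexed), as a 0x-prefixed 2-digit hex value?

s_0 = plaintext = 0x7C
s_1 = Round(s_0, k_0) = 0x64
s_2 = Round(s_1, k_1) = 0x17
s_3 = Round(s_2, k_2) = 0x81
s_4 = Round(s_3, k_3) = 0x6E

0x17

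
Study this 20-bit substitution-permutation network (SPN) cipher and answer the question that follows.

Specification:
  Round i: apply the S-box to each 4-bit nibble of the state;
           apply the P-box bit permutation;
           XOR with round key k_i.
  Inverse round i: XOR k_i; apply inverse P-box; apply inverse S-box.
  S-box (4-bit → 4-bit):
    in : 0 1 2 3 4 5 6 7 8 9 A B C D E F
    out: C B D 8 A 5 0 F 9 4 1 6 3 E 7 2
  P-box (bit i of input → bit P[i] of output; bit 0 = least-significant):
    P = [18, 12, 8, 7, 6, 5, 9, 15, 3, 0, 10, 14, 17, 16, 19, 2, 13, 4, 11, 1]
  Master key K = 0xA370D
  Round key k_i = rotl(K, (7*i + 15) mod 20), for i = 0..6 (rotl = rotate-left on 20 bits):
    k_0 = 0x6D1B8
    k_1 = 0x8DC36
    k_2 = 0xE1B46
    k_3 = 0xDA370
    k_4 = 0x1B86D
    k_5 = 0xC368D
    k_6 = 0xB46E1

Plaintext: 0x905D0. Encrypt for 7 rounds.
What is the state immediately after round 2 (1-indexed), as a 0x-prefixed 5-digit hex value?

0x260CF

s_0 = plaintext = 0x905D0
s_1 = Round(s_0, k_0) = 0xE5E14
s_2 = Round(s_1, k_1) = 0x260CF
s_3 = Round(s_2, k_2) = 0xE6724
s_4 = Round(s_3, k_3) = 0xD5DA9
s_5 = Round(s_4, k_4) = 0xBF53E
s_6 = Round(s_5, k_5) = 0x9AB95
s_7 = Round(s_6, k_6) = 0xD49E0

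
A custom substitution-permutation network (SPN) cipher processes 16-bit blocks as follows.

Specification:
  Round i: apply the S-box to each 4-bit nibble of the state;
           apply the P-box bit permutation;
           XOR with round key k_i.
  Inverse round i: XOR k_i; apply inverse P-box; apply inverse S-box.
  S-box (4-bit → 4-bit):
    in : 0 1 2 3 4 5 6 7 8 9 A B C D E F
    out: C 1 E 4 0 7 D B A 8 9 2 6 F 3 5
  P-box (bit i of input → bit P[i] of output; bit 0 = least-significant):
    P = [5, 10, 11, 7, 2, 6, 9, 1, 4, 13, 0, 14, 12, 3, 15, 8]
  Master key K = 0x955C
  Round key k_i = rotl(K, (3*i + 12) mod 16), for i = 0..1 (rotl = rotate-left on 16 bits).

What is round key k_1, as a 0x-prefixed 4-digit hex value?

K = 0x955C
k_0 = rotl(K, (3*0+12) mod 16) = rotl(K, 12) = 0xC955
k_1 = rotl(K, (3*1+12) mod 16) = rotl(K, 15) = 0x4AAE

0x4AAE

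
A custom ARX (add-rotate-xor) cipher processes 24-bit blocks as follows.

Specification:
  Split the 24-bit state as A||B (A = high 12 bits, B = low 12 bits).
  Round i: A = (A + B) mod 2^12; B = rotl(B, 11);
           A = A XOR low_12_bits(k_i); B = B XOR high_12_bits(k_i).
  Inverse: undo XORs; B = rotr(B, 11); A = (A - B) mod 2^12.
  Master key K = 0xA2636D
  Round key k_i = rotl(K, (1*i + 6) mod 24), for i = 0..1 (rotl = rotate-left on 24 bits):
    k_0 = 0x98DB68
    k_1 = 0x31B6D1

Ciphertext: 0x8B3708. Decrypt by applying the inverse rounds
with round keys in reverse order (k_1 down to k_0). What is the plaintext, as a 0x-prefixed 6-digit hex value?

0x9FE356

s_0 = ciphertext = 0x8B3708
s_1 = InvRound(s_0, k_1) = 0x63C826
s_2 = InvRound(s_1, k_0) = 0x9FE356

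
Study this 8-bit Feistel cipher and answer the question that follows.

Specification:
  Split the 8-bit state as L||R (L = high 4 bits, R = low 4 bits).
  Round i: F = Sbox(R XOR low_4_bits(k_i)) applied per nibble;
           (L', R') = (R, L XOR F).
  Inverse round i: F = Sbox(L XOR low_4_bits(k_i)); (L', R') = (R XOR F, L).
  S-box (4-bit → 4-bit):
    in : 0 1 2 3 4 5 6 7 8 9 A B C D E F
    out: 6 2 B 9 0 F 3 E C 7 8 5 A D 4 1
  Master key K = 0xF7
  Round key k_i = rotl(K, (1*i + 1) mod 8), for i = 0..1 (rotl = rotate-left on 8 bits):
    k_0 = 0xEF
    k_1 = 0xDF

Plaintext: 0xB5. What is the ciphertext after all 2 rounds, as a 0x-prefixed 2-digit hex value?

s_0 = plaintext = 0xB5
s_1 = Round(s_0, k_0) = 0x53
s_2 = Round(s_1, k_1) = 0x3F

0x3F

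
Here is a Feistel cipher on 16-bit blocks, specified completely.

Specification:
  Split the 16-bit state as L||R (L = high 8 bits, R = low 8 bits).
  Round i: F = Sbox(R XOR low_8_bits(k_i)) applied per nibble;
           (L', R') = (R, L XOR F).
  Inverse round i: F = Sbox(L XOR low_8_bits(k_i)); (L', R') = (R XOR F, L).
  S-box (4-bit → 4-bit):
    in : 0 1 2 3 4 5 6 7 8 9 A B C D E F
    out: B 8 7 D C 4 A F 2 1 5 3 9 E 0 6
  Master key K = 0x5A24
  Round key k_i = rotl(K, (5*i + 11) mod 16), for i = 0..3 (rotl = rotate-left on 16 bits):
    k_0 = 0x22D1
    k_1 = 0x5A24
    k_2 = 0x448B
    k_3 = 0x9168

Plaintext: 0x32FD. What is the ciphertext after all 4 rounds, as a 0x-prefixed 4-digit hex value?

0xA0C9

s_0 = plaintext = 0x32FD
s_1 = Round(s_0, k_0) = 0xFD4B
s_2 = Round(s_1, k_1) = 0x4B5B
s_3 = Round(s_2, k_2) = 0x5BA0
s_4 = Round(s_3, k_3) = 0xA0C9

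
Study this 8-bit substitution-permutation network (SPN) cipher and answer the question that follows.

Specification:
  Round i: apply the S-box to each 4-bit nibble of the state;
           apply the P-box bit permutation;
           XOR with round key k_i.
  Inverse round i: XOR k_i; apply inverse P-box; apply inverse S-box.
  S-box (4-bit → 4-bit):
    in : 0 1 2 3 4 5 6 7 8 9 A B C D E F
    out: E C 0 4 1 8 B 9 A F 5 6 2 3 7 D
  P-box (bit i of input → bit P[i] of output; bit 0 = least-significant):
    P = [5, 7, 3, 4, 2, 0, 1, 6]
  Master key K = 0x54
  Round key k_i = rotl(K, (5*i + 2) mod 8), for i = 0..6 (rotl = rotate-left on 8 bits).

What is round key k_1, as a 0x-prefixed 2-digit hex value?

0x2A

K = 0x54
k_0 = rotl(K, (5*0+2) mod 8) = rotl(K, 2) = 0x51
k_1 = rotl(K, (5*1+2) mod 8) = rotl(K, 7) = 0x2A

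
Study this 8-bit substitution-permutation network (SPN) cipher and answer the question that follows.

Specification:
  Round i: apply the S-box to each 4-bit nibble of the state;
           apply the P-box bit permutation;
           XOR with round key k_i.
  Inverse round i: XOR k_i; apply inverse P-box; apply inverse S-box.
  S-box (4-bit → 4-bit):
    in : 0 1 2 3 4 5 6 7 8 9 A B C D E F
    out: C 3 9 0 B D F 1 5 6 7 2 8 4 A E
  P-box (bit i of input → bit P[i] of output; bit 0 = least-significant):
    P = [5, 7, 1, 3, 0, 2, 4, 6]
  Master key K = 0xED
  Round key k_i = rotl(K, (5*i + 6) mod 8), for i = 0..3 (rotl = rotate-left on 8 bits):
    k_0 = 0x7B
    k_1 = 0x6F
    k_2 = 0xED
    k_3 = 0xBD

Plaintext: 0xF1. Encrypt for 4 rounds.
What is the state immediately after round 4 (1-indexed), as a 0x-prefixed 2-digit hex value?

s_0 = plaintext = 0xF1
s_1 = Round(s_0, k_0) = 0x8F
s_2 = Round(s_1, k_1) = 0xF4
s_3 = Round(s_2, k_2) = 0x11
s_4 = Round(s_3, k_3) = 0x18

0x18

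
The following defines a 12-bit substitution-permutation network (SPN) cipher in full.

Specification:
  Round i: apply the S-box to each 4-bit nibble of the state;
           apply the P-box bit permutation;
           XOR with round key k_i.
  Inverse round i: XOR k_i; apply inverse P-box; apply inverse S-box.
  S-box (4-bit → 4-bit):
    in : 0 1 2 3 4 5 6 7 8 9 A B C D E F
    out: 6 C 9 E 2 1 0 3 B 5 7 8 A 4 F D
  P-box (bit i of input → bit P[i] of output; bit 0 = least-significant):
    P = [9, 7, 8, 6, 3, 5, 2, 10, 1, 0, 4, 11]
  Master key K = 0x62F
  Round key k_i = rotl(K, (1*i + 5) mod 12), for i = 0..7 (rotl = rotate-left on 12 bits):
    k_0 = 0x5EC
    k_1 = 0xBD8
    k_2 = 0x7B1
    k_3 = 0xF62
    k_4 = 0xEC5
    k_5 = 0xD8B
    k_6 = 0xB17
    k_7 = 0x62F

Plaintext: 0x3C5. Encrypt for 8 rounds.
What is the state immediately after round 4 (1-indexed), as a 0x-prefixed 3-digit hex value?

0x5D8

s_0 = plaintext = 0x3C5
s_1 = Round(s_0, k_0) = 0xBDD
s_2 = Round(s_1, k_1) = 0x2DC
s_3 = Round(s_2, k_2) = 0xF77
s_4 = Round(s_3, k_3) = 0x5D8
s_5 = Round(s_4, k_4) = 0xC03
s_6 = Round(s_5, k_5) = 0x46E
s_7 = Round(s_6, k_6) = 0x8D6
s_8 = Round(s_7, k_7) = 0xE28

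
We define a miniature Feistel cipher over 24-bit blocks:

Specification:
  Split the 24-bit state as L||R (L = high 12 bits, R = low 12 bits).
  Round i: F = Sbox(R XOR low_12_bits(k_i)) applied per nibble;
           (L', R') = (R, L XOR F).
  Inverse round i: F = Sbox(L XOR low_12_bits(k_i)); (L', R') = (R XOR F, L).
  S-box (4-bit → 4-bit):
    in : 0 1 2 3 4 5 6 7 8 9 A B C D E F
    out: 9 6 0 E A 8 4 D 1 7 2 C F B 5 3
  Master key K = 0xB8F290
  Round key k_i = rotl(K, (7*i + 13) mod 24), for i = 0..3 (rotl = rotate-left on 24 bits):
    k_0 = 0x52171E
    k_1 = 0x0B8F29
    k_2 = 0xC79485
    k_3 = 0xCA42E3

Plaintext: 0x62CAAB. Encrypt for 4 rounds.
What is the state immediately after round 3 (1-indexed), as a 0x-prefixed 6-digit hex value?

s_0 = plaintext = 0x62CAAB
s_1 = Round(s_0, k_0) = 0xAABDE4
s_2 = Round(s_1, k_1) = 0xDE4A50
s_3 = Round(s_2, k_2) = 0xA5085C
s_4 = Round(s_3, k_3) = 0x85C893

0xA5085C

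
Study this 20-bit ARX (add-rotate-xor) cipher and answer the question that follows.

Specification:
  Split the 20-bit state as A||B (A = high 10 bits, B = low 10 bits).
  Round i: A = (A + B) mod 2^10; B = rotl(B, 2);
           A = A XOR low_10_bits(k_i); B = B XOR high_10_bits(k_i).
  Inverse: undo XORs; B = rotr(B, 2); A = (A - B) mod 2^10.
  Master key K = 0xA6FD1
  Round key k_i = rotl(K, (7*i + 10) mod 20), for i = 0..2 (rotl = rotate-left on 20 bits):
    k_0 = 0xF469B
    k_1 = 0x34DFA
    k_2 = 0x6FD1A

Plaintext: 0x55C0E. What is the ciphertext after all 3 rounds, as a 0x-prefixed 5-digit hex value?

s_0 = plaintext = 0x55C0E
s_1 = Round(s_0, k_0) = 0xFFBE9
s_2 = Round(s_1, k_1) = 0x87774
s_3 = Round(s_2, k_2) = 0x22C6C

0x22C6C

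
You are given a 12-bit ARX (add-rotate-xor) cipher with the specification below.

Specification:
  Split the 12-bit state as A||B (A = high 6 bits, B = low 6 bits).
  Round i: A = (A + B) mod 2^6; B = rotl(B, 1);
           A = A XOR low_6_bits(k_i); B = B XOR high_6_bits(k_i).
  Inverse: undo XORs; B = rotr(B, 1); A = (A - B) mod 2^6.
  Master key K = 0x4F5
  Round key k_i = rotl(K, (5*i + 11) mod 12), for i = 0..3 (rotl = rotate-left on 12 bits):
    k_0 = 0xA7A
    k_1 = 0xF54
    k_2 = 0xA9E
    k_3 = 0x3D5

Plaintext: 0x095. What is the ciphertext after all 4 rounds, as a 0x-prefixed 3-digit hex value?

s_0 = plaintext = 0x095
s_1 = Round(s_0, k_0) = 0xB43
s_2 = Round(s_1, k_1) = 0x93B
s_3 = Round(s_2, k_2) = 0x05D
s_4 = Round(s_3, k_3) = 0x2F5

0x2F5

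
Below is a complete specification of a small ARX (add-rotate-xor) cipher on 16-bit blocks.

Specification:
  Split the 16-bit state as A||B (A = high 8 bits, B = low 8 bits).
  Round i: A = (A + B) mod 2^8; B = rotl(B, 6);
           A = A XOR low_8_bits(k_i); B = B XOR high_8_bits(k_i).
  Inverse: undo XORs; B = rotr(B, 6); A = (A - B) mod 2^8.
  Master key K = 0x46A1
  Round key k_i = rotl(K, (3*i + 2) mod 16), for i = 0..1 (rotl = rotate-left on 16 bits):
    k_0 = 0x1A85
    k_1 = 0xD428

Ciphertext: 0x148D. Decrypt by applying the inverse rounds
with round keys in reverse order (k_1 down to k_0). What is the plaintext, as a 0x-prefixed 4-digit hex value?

0x55FD

s_0 = ciphertext = 0x148D
s_1 = InvRound(s_0, k_1) = 0xD765
s_2 = InvRound(s_1, k_0) = 0x55FD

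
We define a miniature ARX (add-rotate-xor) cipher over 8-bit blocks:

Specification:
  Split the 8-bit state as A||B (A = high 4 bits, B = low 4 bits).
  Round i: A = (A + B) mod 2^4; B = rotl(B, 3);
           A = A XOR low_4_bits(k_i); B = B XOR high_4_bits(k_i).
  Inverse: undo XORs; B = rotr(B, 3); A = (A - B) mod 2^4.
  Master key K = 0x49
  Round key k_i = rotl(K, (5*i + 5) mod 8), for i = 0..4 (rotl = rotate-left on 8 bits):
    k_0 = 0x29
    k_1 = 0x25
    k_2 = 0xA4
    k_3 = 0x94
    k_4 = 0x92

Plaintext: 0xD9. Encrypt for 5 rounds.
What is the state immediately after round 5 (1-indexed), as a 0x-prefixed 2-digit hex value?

s_0 = plaintext = 0xD9
s_1 = Round(s_0, k_0) = 0xFE
s_2 = Round(s_1, k_1) = 0x85
s_3 = Round(s_2, k_2) = 0x90
s_4 = Round(s_3, k_3) = 0xD9
s_5 = Round(s_4, k_4) = 0x45

0x45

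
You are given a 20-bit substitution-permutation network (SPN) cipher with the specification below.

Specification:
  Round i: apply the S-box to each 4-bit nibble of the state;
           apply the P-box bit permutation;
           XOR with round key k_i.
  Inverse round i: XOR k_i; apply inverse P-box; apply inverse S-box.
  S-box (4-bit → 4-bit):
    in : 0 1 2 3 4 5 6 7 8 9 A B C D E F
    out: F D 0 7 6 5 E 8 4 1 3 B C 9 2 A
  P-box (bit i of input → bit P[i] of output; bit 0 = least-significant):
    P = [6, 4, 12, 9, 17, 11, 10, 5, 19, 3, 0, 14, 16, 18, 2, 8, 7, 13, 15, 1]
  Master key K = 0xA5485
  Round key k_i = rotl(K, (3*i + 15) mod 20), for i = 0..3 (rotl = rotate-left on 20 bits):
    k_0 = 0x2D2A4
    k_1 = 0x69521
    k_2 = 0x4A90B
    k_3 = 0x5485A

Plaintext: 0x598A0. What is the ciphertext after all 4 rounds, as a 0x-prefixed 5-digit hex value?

0x245C2

s_0 = plaintext = 0x598A0
s_1 = Round(s_0, k_0) = 0x14875
s_2 = Round(s_1, k_1) = 0x205C6
s_3 = Round(s_2, k_2) = 0x9BE3E
s_4 = Round(s_3, k_3) = 0x245C2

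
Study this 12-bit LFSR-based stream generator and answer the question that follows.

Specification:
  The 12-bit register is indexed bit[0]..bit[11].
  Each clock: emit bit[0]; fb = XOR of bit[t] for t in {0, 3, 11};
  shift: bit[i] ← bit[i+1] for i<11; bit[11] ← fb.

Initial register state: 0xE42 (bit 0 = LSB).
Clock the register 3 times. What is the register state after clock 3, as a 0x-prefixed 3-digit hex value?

0x3C8

reg_0 = 0xE42
clock 1: out=0, reg = 0xF21
clock 2: out=1, reg = 0x790
clock 3: out=0, reg = 0x3C8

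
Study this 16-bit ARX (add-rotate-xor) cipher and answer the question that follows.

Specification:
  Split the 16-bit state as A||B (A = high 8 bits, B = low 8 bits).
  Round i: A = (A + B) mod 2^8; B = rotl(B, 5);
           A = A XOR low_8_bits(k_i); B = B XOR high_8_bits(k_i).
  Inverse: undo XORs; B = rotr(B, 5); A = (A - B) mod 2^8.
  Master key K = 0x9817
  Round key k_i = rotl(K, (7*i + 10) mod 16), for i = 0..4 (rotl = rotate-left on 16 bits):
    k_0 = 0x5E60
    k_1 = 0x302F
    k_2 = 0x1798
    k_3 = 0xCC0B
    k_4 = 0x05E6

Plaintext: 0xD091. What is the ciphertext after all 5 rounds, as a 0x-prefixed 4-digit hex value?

s_0 = plaintext = 0xD091
s_1 = Round(s_0, k_0) = 0x016C
s_2 = Round(s_1, k_1) = 0x42BD
s_3 = Round(s_2, k_2) = 0x67A0
s_4 = Round(s_3, k_3) = 0x0CD8
s_5 = Round(s_4, k_4) = 0x021E

0x021E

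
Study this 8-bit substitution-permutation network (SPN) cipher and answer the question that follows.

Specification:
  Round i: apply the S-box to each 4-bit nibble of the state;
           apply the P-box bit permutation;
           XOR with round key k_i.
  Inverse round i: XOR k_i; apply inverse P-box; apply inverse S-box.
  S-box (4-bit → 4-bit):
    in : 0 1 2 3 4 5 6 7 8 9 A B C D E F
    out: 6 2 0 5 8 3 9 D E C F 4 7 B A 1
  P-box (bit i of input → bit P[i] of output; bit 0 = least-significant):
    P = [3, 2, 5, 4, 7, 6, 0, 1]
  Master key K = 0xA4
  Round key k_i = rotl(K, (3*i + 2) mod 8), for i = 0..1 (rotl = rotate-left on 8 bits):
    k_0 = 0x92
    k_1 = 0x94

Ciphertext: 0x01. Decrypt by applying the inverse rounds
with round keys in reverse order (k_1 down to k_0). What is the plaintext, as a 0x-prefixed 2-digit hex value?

0xFC

s_0 = ciphertext = 0x01
s_1 = InvRound(s_0, k_1) = 0x3E
s_2 = InvRound(s_1, k_0) = 0xFC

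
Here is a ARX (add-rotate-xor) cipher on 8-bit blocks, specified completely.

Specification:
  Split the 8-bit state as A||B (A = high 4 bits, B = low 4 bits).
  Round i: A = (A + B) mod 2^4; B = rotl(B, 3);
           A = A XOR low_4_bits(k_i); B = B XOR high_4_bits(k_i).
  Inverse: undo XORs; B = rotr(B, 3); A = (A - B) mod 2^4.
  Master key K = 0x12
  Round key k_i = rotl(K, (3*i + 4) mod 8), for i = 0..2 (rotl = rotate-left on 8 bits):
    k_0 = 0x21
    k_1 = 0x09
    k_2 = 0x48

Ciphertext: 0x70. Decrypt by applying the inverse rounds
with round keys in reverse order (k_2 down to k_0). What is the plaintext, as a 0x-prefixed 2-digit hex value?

s_0 = ciphertext = 0x70
s_1 = InvRound(s_0, k_2) = 0x78
s_2 = InvRound(s_1, k_1) = 0xD1
s_3 = InvRound(s_2, k_0) = 0x66

0x66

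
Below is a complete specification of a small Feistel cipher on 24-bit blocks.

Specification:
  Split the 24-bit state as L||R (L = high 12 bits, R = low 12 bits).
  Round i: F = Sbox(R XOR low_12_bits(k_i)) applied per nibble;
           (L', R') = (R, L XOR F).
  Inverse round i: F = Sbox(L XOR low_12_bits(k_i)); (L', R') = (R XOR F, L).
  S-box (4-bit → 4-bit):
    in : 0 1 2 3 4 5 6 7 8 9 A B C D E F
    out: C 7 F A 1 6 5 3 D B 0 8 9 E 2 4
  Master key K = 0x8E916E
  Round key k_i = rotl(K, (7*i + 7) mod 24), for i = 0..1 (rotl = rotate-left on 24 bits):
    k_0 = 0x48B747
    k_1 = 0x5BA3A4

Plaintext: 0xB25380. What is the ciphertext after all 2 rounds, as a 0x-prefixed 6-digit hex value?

s_0 = plaintext = 0xB25380
s_1 = Round(s_0, k_0) = 0x380AB6
s_2 = Round(s_1, k_1) = 0xAB68FF

0xAB68FF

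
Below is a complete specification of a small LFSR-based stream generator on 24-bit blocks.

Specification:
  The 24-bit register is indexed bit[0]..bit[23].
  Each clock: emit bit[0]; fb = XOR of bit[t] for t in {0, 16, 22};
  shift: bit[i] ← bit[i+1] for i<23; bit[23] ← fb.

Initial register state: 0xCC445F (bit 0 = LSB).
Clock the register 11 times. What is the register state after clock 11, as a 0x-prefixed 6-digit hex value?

reg_0 = 0xCC445F
clock 1: out=1, reg = 0x66222F
clock 2: out=1, reg = 0x331117
clock 3: out=1, reg = 0x19888B
clock 4: out=1, reg = 0x0CC445
clock 5: out=1, reg = 0x866222
clock 6: out=0, reg = 0x433111
clock 7: out=1, reg = 0xA19888
clock 8: out=0, reg = 0xD0CC44
clock 9: out=0, reg = 0xE86622
clock 10: out=0, reg = 0xF43311
clock 11: out=1, reg = 0x7A1988

0x7A1988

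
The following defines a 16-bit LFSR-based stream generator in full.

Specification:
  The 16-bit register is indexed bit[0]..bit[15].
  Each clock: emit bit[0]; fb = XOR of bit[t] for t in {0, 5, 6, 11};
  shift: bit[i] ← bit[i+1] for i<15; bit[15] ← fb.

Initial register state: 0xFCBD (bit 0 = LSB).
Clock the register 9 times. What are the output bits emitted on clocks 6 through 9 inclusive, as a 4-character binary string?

1010

reg_0 = 0xFCBD
clock 1: out=1, reg = 0xFE5E
clock 2: out=0, reg = 0x7F2F
clock 3: out=1, reg = 0xBF97
clock 4: out=1, reg = 0x5FCB
clock 5: out=1, reg = 0xAFE5
clock 6: out=1, reg = 0x57F2
clock 7: out=0, reg = 0x2BF9
clock 8: out=1, reg = 0x15FC
clock 9: out=0, reg = 0x0AFE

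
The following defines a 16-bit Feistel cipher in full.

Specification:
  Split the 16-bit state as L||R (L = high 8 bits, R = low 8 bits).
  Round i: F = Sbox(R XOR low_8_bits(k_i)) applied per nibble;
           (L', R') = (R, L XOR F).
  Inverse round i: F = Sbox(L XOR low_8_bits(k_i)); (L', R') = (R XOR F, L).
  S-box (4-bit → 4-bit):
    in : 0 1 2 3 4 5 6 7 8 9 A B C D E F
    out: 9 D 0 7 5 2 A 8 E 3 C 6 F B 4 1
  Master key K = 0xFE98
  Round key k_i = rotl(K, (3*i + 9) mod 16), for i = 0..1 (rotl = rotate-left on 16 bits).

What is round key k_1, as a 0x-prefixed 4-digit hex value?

K = 0xFE98
k_0 = rotl(K, (3*0+9) mod 16) = rotl(K, 9) = 0x31FD
k_1 = rotl(K, (3*1+9) mod 16) = rotl(K, 12) = 0x8FE9

0x8FE9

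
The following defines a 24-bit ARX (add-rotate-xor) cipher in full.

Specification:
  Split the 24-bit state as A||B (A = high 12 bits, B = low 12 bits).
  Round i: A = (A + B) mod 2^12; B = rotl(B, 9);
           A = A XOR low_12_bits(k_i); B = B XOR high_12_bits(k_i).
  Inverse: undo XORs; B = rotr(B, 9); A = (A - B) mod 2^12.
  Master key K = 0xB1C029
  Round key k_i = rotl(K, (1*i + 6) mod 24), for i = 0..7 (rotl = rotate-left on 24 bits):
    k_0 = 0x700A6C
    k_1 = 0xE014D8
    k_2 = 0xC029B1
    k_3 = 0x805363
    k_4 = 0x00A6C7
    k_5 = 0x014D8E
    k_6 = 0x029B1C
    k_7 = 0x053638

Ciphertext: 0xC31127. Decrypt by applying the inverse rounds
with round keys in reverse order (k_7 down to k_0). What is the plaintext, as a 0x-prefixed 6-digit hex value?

s_0 = ciphertext = 0xC31127
s_1 = InvRound(s_0, k_7) = 0xE69BA0
s_2 = InvRound(s_1, k_6) = 0x928C4D
s_3 = InvRound(s_2, k_5) = 0x1D82CE
s_4 = InvRound(s_3, k_4) = 0x0FE621
s_5 = InvRound(s_4, k_3) = 0x276127
s_6 = InvRound(s_5, k_2) = 0x29992E
s_7 = InvRound(s_6, k_1) = 0xCC697B
s_8 = InvRound(s_7, k_0) = 0x2CB3DF

0x2CB3DF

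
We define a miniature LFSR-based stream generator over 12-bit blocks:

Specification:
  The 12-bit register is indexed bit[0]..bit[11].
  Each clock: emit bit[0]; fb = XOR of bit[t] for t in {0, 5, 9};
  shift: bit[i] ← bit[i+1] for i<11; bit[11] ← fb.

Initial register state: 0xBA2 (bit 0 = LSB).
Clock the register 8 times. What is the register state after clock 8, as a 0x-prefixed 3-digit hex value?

reg_0 = 0xBA2
clock 1: out=0, reg = 0x5D1
clock 2: out=1, reg = 0xAE8
clock 3: out=0, reg = 0x574
clock 4: out=0, reg = 0xABA
clock 5: out=0, reg = 0x55D
clock 6: out=1, reg = 0xAAE
clock 7: out=0, reg = 0x557
clock 8: out=1, reg = 0xAAB

0xAAB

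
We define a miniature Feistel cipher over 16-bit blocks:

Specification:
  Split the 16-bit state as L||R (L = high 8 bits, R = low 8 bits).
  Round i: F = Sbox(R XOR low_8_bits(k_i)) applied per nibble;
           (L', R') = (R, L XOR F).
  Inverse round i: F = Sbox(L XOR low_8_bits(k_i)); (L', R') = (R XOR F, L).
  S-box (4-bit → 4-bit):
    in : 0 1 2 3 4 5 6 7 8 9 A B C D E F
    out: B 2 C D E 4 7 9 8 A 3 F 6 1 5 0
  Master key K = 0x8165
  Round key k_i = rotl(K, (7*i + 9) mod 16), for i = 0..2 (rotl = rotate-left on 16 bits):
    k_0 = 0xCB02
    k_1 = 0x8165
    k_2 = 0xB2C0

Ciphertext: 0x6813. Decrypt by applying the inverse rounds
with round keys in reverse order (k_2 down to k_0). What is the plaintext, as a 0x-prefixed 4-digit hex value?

s_0 = ciphertext = 0x6813
s_1 = InvRound(s_0, k_2) = 0x2B68
s_2 = InvRound(s_1, k_1) = 0x8D2B
s_3 = InvRound(s_2, k_0) = 0xAB8D

0xAB8D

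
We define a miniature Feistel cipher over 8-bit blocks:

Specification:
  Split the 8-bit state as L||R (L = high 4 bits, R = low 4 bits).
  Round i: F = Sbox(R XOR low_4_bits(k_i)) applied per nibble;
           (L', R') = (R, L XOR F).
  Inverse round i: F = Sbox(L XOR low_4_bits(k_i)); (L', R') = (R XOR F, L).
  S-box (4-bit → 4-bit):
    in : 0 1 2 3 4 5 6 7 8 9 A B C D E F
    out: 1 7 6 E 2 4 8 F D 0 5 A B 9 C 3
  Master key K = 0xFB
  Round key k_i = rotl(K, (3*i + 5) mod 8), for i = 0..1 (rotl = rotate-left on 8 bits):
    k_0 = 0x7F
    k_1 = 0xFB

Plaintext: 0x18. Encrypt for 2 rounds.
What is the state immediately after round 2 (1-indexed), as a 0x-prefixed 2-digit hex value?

0xEC

s_0 = plaintext = 0x18
s_1 = Round(s_0, k_0) = 0x8E
s_2 = Round(s_1, k_1) = 0xEC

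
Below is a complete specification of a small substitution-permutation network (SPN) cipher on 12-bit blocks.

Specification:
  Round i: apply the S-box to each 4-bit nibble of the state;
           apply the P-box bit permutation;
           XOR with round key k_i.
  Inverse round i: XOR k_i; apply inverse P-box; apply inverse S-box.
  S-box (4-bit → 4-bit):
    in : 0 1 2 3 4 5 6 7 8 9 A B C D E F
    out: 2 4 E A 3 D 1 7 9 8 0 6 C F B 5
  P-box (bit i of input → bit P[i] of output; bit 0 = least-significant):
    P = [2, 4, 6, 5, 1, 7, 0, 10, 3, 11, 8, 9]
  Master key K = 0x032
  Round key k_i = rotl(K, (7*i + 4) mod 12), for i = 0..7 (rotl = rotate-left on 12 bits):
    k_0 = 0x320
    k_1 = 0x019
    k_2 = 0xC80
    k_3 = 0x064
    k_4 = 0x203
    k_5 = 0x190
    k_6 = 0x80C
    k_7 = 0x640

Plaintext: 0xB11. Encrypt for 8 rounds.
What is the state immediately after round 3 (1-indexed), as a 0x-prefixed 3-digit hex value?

s_0 = plaintext = 0xB11
s_1 = Round(s_0, k_0) = 0xA61
s_2 = Round(s_1, k_1) = 0x05B
s_3 = Round(s_2, k_2) = 0x0D3
s_4 = Round(s_3, k_3) = 0xCD7
s_5 = Round(s_4, k_4) = 0x5D4
s_6 = Round(s_5, k_5) = 0x60F
s_7 = Round(s_6, k_6) = 0x8C0
s_8 = Round(s_7, k_7) = 0x059

0x0D3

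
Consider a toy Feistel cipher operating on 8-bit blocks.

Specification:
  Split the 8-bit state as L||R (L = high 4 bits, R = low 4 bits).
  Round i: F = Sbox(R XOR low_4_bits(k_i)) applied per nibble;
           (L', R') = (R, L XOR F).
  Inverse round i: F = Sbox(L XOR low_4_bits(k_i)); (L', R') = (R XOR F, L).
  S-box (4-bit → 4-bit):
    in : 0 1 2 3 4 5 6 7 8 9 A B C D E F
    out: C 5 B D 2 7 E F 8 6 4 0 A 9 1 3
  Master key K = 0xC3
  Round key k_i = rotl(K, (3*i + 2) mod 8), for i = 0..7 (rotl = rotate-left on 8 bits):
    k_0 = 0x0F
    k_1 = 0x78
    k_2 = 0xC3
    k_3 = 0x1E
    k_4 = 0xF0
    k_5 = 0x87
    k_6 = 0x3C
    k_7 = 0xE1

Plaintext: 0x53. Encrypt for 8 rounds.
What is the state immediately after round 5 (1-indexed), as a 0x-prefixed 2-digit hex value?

s_0 = plaintext = 0x53
s_1 = Round(s_0, k_0) = 0x3F
s_2 = Round(s_1, k_1) = 0xFC
s_3 = Round(s_2, k_2) = 0xCC
s_4 = Round(s_3, k_3) = 0xC7
s_5 = Round(s_4, k_4) = 0x73
s_6 = Round(s_5, k_5) = 0x35
s_7 = Round(s_6, k_6) = 0x55
s_8 = Round(s_7, k_7) = 0x57

0x73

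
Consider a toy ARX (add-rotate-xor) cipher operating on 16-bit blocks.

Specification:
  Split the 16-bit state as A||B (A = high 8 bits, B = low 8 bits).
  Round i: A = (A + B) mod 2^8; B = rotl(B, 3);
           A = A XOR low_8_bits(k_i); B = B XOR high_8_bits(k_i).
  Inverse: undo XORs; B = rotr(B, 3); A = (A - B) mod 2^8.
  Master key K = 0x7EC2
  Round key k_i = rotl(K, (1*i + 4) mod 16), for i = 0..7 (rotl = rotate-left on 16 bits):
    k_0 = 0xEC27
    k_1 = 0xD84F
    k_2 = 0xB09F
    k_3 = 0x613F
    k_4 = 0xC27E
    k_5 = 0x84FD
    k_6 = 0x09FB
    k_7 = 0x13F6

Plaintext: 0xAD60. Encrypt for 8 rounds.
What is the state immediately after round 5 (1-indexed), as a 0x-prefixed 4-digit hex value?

0xA3AA

s_0 = plaintext = 0xAD60
s_1 = Round(s_0, k_0) = 0x2AEF
s_2 = Round(s_1, k_1) = 0x56A7
s_3 = Round(s_2, k_2) = 0x628D
s_4 = Round(s_3, k_3) = 0xD00D
s_5 = Round(s_4, k_4) = 0xA3AA
s_6 = Round(s_5, k_5) = 0xB0D1
s_7 = Round(s_6, k_6) = 0x7A87
s_8 = Round(s_7, k_7) = 0xF72F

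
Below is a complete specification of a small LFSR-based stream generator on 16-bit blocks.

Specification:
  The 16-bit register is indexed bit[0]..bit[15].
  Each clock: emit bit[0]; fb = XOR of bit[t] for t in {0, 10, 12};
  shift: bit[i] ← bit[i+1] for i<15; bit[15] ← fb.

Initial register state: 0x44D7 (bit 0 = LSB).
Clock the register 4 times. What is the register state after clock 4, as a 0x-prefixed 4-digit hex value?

0x244D

reg_0 = 0x44D7
clock 1: out=1, reg = 0x226B
clock 2: out=1, reg = 0x9135
clock 3: out=1, reg = 0x489A
clock 4: out=0, reg = 0x244D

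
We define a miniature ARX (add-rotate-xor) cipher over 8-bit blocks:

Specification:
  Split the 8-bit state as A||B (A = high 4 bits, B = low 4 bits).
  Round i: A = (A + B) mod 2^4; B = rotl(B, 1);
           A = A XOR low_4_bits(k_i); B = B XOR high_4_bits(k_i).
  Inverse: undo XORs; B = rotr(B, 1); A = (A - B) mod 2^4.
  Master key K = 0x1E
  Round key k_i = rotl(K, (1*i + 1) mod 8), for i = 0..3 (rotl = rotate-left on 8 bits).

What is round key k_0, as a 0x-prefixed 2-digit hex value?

0x3C

K = 0x1E
k_0 = rotl(K, (1*0+1) mod 8) = rotl(K, 1) = 0x3C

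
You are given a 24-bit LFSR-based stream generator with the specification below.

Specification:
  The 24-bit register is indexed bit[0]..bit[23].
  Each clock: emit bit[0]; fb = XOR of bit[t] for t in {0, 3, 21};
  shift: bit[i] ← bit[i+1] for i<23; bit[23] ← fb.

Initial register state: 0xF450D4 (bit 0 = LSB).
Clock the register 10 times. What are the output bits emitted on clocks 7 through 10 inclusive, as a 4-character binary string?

reg_0 = 0xF450D4
clock 1: out=0, reg = 0xFA286A
clock 2: out=0, reg = 0x7D1435
clock 3: out=1, reg = 0x3E8A1A
clock 4: out=0, reg = 0x1F450D
clock 5: out=1, reg = 0x0FA286
clock 6: out=0, reg = 0x07D143
clock 7: out=1, reg = 0x83E8A1
clock 8: out=1, reg = 0xC1F450
clock 9: out=0, reg = 0x60FA28
clock 10: out=0, reg = 0x307D14

1100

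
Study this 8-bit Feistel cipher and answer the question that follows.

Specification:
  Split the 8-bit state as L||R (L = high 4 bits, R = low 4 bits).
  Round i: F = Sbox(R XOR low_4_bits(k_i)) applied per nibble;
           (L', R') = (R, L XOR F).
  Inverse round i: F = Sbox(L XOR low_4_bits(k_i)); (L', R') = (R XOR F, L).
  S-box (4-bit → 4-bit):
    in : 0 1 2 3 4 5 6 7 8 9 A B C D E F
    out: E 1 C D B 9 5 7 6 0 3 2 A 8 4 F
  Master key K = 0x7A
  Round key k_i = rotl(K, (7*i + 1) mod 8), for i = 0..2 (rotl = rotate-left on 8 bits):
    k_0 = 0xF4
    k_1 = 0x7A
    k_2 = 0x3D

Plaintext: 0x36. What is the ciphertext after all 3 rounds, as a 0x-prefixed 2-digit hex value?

s_0 = plaintext = 0x36
s_1 = Round(s_0, k_0) = 0x6F
s_2 = Round(s_1, k_1) = 0xFF
s_3 = Round(s_2, k_2) = 0xF3

0xF3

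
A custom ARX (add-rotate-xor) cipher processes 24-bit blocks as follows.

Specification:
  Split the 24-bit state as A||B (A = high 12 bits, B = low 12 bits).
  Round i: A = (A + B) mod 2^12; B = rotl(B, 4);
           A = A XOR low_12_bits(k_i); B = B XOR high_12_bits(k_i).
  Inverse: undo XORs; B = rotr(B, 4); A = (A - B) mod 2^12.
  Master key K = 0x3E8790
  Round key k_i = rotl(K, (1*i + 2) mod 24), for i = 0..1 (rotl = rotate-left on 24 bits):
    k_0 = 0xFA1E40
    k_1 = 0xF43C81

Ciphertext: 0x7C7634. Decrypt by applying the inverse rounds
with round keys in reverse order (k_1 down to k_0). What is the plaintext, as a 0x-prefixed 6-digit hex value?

s_0 = ciphertext = 0x7C7634
s_1 = InvRound(s_0, k_1) = 0x3AF797
s_2 = InvRound(s_1, k_0) = 0x76C683

0x76C683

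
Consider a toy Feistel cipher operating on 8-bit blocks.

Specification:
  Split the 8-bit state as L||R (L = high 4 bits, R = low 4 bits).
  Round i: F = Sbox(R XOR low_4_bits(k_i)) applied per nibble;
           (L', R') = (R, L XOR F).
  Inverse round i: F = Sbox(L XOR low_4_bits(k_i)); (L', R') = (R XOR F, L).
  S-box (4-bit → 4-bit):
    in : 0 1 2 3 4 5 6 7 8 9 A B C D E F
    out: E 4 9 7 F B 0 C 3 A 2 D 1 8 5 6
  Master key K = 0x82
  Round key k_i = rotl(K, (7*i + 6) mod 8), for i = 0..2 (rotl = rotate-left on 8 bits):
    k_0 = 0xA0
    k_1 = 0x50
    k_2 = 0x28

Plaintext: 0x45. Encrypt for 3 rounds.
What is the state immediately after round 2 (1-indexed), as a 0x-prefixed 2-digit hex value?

0xF3

s_0 = plaintext = 0x45
s_1 = Round(s_0, k_0) = 0x5F
s_2 = Round(s_1, k_1) = 0xF3
s_3 = Round(s_2, k_2) = 0x32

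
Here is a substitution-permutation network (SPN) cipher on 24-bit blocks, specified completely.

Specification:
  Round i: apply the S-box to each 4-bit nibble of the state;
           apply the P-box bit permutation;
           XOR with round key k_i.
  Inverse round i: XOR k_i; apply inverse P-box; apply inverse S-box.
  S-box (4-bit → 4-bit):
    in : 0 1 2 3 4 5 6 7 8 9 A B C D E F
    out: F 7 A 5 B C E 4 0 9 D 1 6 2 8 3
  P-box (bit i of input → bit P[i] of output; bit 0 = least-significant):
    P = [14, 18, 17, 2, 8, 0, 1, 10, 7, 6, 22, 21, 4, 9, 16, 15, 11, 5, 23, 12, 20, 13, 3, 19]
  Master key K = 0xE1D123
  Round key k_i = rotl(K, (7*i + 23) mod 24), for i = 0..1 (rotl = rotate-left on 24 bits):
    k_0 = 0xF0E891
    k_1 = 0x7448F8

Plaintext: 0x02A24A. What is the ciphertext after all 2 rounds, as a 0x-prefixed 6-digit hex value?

0x7366A0

s_0 = plaintext = 0x02A24A
s_1 = Round(s_0, k_0) = 0xCB1DEC
s_2 = Round(s_1, k_1) = 0x7366A0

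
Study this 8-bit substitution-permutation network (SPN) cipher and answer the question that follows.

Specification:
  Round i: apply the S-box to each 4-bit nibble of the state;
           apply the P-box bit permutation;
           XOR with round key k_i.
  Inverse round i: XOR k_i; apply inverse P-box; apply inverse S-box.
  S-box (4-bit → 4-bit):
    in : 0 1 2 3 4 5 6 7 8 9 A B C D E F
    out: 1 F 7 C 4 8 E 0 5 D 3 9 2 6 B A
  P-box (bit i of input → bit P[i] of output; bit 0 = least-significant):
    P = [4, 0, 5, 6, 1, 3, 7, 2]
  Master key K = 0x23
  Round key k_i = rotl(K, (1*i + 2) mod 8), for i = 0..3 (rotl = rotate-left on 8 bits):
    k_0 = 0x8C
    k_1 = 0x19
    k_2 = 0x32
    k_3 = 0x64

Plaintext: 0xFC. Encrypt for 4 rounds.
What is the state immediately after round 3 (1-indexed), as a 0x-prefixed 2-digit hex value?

s_0 = plaintext = 0xFC
s_1 = Round(s_0, k_0) = 0x81
s_2 = Round(s_1, k_1) = 0xEA
s_3 = Round(s_2, k_2) = 0x2D
s_4 = Round(s_3, k_3) = 0xCF

0x2D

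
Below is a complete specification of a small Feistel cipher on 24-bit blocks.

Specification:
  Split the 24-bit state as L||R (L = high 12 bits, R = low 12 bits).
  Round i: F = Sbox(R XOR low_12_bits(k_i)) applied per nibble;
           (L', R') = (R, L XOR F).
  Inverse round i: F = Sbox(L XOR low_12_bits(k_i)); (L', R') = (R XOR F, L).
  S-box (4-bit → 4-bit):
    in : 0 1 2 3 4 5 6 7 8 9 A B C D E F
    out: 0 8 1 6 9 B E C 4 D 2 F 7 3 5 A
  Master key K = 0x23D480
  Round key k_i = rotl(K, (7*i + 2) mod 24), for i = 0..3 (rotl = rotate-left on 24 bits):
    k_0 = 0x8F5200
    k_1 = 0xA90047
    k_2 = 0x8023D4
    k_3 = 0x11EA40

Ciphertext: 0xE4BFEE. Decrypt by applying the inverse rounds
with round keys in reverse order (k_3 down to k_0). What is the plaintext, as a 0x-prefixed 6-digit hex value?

s_0 = ciphertext = 0xE4BFEE
s_1 = InvRound(s_0, k_3) = 0x6E1E4B
s_2 = InvRound(s_1, k_2) = 0x5206E1
s_3 = InvRound(s_2, k_1) = 0xD0D520
s_4 = InvRound(s_3, k_0) = 0xF23D0D

0xF23D0D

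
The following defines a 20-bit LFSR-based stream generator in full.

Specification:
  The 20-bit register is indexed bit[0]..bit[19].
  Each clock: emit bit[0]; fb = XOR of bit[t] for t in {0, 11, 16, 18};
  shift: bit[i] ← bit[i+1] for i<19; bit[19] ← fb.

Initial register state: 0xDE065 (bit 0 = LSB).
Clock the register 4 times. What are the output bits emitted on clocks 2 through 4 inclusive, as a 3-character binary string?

reg_0 = 0xDE065
clock 1: out=1, reg = 0xEF032
clock 2: out=0, reg = 0xF7819
clock 3: out=1, reg = 0x7BC0C
clock 4: out=0, reg = 0xBDE06

010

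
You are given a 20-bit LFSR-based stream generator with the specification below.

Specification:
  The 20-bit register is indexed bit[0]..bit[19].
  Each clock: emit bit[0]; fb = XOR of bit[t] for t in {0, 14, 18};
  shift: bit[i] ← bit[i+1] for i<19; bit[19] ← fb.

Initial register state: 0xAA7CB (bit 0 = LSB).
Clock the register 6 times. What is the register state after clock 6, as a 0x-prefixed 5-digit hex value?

0x7EA9F

reg_0 = 0xAA7CB
clock 1: out=1, reg = 0xD53E5
clock 2: out=1, reg = 0xEA9F2
clock 3: out=0, reg = 0xF54F9
clock 4: out=1, reg = 0xFAA7C
clock 5: out=0, reg = 0xFD53E
clock 6: out=0, reg = 0x7EA9F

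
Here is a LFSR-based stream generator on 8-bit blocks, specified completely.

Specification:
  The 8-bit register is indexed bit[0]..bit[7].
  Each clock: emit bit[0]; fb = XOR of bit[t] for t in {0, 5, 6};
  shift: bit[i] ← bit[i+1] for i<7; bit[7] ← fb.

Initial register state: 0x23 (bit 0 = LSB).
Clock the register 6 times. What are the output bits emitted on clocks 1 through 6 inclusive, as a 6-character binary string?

110001

reg_0 = 0x23
clock 1: out=1, reg = 0x11
clock 2: out=1, reg = 0x88
clock 3: out=0, reg = 0x44
clock 4: out=0, reg = 0xA2
clock 5: out=0, reg = 0xD1
clock 6: out=1, reg = 0x68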